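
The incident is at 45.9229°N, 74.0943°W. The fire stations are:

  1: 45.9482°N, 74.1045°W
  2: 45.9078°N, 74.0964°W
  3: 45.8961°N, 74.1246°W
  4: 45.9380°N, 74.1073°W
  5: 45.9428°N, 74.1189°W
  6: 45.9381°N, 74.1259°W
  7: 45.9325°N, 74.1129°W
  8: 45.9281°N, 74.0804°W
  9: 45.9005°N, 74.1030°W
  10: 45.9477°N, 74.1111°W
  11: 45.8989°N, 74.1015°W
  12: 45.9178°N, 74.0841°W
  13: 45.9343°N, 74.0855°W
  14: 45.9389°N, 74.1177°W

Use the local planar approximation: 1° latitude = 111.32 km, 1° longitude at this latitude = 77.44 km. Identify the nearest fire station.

Distances from 45.9229°N, 74.0943°W:
1: √((0.0253·111.32)² + (-0.0102·77.44)²) = √(7.932086 + 0.623923) = 2.9251 km
2: √((-0.0151·111.32)² + (-0.0021·77.44)²) = √(2.825532 + 0.026447) = 1.6888 km
3: √((-0.0268·111.32)² + (-0.0303·77.44)²) = √(8.900532 + 5.505743) = 3.7956 km
4: √((0.0151·111.32)² + (-0.0130·77.44)²) = √(2.825532 + 1.013485) = 1.9593 km
5: √((0.0199·111.32)² + (-0.0246·77.44)²) = √(4.907412 + 3.629116) = 2.9217 km
6: √((0.0152·111.32)² + (-0.0316·77.44)²) = √(2.863081 + 5.988318) = 2.9751 km
7: √((0.0096·111.32)² + (-0.0186·77.44)²) = √(1.142060 + 2.074706) = 1.7935 km
8: √((0.0052·111.32)² + (0.0139·77.44)²) = √(0.335084 + 1.158671) = 1.2222 km
9: √((-0.0224·111.32)² + (-0.0087·77.44)²) = √(6.217881 + 0.453909) = 2.5830 km
10: √((0.0248·111.32)² + (-0.0168·77.44)²) = √(7.621663 + 1.692580) = 3.0519 km
11: √((-0.0240·111.32)² + (-0.0072·77.44)²) = √(7.137874 + 0.310882) = 2.7292 km
12: √((-0.0051·111.32)² + (0.0102·77.44)²) = √(0.322320 + 0.623923) = 0.9728 km
13: √((0.0114·111.32)² + (0.0088·77.44)²) = √(1.610483 + 0.464404) = 1.4404 km
14: √((0.0160·111.32)² + (-0.0234·77.44)²) = √(3.172388 + 3.283692) = 2.5409 km
Minimum: 12 at 0.9728 km.

12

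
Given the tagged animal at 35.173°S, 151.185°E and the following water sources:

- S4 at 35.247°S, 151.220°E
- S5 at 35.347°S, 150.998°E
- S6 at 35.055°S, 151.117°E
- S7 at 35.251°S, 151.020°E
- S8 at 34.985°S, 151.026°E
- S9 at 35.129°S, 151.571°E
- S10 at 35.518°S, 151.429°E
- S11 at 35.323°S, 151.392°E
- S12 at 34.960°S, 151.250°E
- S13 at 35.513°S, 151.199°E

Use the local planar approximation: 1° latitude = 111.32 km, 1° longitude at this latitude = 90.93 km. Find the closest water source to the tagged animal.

S4

Distances from 35.173°S, 151.185°E:
S4: 8.831 km
S5: 25.774 km
S6: 14.518 km
S7: 17.335 km
S8: 25.437 km
S9: 35.439 km
S10: 44.354 km
S11: 25.162 km
S12: 24.437 km
S13: 37.870 km
Minimum: S4 at 8.831 km.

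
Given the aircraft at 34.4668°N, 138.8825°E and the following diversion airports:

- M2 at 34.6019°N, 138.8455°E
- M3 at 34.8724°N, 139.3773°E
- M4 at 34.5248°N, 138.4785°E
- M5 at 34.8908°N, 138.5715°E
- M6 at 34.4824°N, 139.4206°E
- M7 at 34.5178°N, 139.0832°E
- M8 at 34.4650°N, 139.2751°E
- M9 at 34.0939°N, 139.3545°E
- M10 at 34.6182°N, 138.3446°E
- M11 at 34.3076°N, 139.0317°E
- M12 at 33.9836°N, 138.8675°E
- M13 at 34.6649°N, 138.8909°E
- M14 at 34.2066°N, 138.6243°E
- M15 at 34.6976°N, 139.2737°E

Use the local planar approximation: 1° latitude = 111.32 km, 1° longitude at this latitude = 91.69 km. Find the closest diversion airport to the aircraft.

Distances from 34.4668°N, 138.8825°E:
M2: 15.4172 km
M3: 64.0072 km
M4: 37.6012 km
M5: 55.1448 km
M6: 49.3689 km
M7: 19.2580 km
M8: 35.9981 km
M9: 59.9678 km
M10: 52.1202 km
M11: 22.3880 km
M12: 53.8074 km
M13: 22.0659 km
M14: 37.4095 km
M15: 44.1215 km
Minimum: M2 at 15.4172 km.

M2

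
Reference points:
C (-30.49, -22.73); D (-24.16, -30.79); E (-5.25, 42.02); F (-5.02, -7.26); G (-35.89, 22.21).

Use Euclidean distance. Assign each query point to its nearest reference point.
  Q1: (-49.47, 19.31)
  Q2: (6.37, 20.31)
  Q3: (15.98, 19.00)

Q1→G; Q2→E; Q3→E

Q1 at (-49.47, 19.31):
  C: √((18.98)² + (-42.04)²) = √(360.2404 + 1767.3616) = 46.13
  D: √((25.31)² + (-50.10)²) = √(640.5961 + 2510.0100) = 56.13
  E: √((44.22)² + (22.71)²) = √(1955.4084 + 515.7441) = 49.71
  F: √((44.45)² + (-26.57)²) = √(1975.8025 + 705.9649) = 51.79
  G: √((13.58)² + (2.90)²) = √(184.4164 + 8.4100) = 13.89
  → nearest: G (13.89)
Q2 at (6.37, 20.31):
  C: √((-36.86)² + (-43.04)²) = √(1358.6596 + 1852.4416) = 56.67
  D: √((-30.53)² + (-51.10)²) = √(932.0809 + 2611.2100) = 59.53
  E: √((-11.62)² + (21.71)²) = √(135.0244 + 471.3241) = 24.62
  F: √((-11.39)² + (-27.57)²) = √(129.7321 + 760.1049) = 29.83
  G: √((-42.26)² + (1.90)²) = √(1785.9076 + 3.6100) = 42.30
  → nearest: E (24.62)
Q3 at (15.98, 19.00):
  C: √((-46.47)² + (-41.73)²) = √(2159.4609 + 1741.3929) = 62.46
  D: √((-40.14)² + (-49.79)²) = √(1611.2196 + 2479.0441) = 63.96
  E: √((-21.23)² + (23.02)²) = √(450.7129 + 529.9204) = 31.32
  F: √((-21.00)² + (-26.26)²) = √(441.0000 + 689.5876) = 33.62
  G: √((-51.87)² + (3.21)²) = √(2690.4969 + 10.3041) = 51.97
  → nearest: E (31.32)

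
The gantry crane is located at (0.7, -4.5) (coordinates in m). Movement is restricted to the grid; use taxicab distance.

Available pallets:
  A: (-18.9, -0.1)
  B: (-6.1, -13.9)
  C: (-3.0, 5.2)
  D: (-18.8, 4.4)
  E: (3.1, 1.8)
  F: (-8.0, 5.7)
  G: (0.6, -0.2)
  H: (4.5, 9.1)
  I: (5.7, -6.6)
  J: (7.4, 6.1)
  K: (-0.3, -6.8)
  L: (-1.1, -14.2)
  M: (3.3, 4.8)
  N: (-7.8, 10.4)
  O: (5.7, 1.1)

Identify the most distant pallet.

Distances from (0.7, -4.5):
A: |-19.6| + |4.4| = 19.6 + 4.4 = 24.0 m
B: |-6.8| + |-9.4| = 6.8 + 9.4 = 16.2 m
C: |-3.7| + |9.7| = 3.7 + 9.7 = 13.4 m
D: |-19.5| + |8.9| = 19.5 + 8.9 = 28.4 m
E: |2.4| + |6.3| = 2.4 + 6.3 = 8.7 m
F: |-8.7| + |10.2| = 8.7 + 10.2 = 18.9 m
G: |-0.1| + |4.3| = 0.1 + 4.3 = 4.4 m
H: |3.8| + |13.6| = 3.8 + 13.6 = 17.4 m
I: |5.0| + |-2.1| = 5.0 + 2.1 = 7.1 m
J: |6.7| + |10.6| = 6.7 + 10.6 = 17.3 m
K: |-1.0| + |-2.3| = 1.0 + 2.3 = 3.3 m
L: |-1.8| + |-9.7| = 1.8 + 9.7 = 11.5 m
M: |2.6| + |9.3| = 2.6 + 9.3 = 11.9 m
N: |-8.5| + |14.9| = 8.5 + 14.9 = 23.4 m
O: |5.0| + |5.6| = 5.0 + 5.6 = 10.6 m
Maximum: D at 28.4 m.

D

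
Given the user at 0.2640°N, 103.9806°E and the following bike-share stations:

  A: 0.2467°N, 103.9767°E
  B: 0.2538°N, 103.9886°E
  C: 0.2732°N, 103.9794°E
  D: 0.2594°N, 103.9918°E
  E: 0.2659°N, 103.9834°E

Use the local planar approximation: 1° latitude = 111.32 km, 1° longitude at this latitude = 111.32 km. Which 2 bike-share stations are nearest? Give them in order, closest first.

Distances from 0.2640°N, 103.9806°E:
A: 1.9742 km
B: 1.4430 km
C: 1.0328 km
D: 1.3478 km
E: 0.3767 km
Sorted: E (0.3767 km) < C (1.0328 km) < D (1.3478 km) < B (1.4430 km) < …

E, C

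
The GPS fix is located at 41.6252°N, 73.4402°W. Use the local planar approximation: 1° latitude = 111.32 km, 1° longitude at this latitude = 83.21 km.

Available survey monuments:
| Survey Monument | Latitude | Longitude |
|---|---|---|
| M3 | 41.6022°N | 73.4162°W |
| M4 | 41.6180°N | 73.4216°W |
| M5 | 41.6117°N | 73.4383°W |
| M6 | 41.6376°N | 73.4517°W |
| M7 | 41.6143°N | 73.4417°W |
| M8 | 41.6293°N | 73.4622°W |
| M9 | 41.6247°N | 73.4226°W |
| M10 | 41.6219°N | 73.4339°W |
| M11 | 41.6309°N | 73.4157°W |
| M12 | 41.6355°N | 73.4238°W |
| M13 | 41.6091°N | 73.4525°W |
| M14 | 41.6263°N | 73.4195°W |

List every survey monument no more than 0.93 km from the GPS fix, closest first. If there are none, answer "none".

Distances from 41.6252°N, 73.4402°W:
M3: 3.2471 km
M4: 1.7429 km
M5: 1.5111 km
M6: 1.6796 km
M7: 1.2198 km
M8: 1.8867 km
M9: 1.4656 km
M10: 0.6401 km
M11: 2.1351 km
M12: 1.7824 km
M13: 2.0639 km
M14: 1.7268 km
Threshold 0.93 km: M10 (0.6401 km) is within range.

M10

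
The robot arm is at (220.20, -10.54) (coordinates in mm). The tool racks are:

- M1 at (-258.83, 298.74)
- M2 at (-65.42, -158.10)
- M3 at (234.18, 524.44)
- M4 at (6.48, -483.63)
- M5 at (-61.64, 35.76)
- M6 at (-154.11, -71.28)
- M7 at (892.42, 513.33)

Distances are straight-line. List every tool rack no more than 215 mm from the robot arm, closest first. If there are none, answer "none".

none

Distances from (220.20, -10.54):
M1: √((-479.03)² + (309.28)²) = √(229469.7409 + 95654.1184) = 570.20 mm
M2: √((-285.62)² + (-147.56)²) = √(81578.7844 + 21773.9536) = 321.49 mm
M3: √((13.98)² + (534.98)²) = √(195.4404 + 286203.6004) = 535.16 mm
M4: √((-213.72)² + (-473.09)²) = √(45676.2384 + 223814.1481) = 519.12 mm
M5: √((-281.84)² + (46.30)²) = √(79433.7856 + 2143.6900) = 285.62 mm
M6: √((-374.31)² + (-60.74)²) = √(140107.9761 + 3689.3476) = 379.21 mm
M7: √((672.22)² + (523.87)²) = √(451879.7284 + 274439.7769) = 852.24 mm
Threshold 215 mm: none within range.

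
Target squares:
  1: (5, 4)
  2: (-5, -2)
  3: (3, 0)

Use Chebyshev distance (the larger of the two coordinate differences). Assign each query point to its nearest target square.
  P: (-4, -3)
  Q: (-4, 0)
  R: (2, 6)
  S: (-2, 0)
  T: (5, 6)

P→2; Q→2; R→1; S→2; T→1

P at (-4, -3):
  1: max(|9|, |7|) = 9
  2: max(|-1|, |1|) = 1
  3: max(|7|, |3|) = 7
  → nearest: 2 (1)
Q at (-4, 0):
  1: max(|9|, |4|) = 9
  2: max(|-1|, |-2|) = 2
  3: max(|7|, |0|) = 7
  → nearest: 2 (2)
R at (2, 6):
  1: max(|3|, |-2|) = 3
  2: max(|-7|, |-8|) = 8
  3: max(|1|, |-6|) = 6
  → nearest: 1 (3)
S at (-2, 0):
  1: max(|7|, |4|) = 7
  2: max(|-3|, |-2|) = 3
  3: max(|5|, |0|) = 5
  → nearest: 2 (3)
T at (5, 6):
  1: max(|0|, |-2|) = 2
  2: max(|-10|, |-8|) = 10
  3: max(|-2|, |-6|) = 6
  → nearest: 1 (2)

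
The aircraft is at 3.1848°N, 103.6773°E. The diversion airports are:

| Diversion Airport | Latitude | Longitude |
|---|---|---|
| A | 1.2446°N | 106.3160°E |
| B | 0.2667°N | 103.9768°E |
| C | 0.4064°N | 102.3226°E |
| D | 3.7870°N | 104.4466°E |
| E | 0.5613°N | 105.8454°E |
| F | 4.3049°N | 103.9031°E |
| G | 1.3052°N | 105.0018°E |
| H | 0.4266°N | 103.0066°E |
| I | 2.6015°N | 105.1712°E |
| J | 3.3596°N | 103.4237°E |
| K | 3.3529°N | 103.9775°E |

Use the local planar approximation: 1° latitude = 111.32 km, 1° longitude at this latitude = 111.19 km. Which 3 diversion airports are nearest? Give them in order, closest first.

J, K, D

Distances from 3.1848°N, 103.6773°E:
A: √((-1.9402·111.32)² + (2.6387·111.19)²) = √(46648.683935 + 86081.830709) = 364.3220 km
B: √((-2.9181·111.32)² + (0.2995·111.19)²) = √(105522.904483 + 1108.983575) = 326.5454 km
C: √((-2.7784·111.32)² + (-1.3547·111.19)²) = √(95661.224549 + 22689.123658) = 344.0209 km
D: √((0.6022·111.32)² + (0.7693·111.19)²) = √(4493.946498 + 7316.829337) = 108.6774 km
E: √((-2.6235·111.32)² + (2.1681·111.19)²) = √(85292.045986 + 58115.245845) = 378.6916 km
F: √((1.1201·111.32)² + (0.2258·111.19)²) = √(15547.479390 + 630.346485) = 127.1921 km
G: √((-1.8796·111.32)² + (1.3245·111.19)²) = √(43780.152299 + 21688.793095) = 255.8690 km
H: √((-2.7582·111.32)² + (-0.6707·111.19)²) = √(94275.295770 + 5561.450462) = 315.9695 km
I: √((-0.5833·111.32)² + (1.4939·111.19)²) = √(4216.288775 + 27591.449406) = 178.3472 km
J: √((0.1748·111.32)² + (-0.2536·111.19)²) = √(378.642407 + 795.115023) = 34.2601 km
K: √((0.1681·111.32)² + (0.3002·111.19)²) = √(350.172327 + 1114.173529) = 38.2668 km
Sorted: J (34.2601 km) < K (38.2668 km) < D (108.6774 km) < F (127.1921 km) < I (178.3472 km) < …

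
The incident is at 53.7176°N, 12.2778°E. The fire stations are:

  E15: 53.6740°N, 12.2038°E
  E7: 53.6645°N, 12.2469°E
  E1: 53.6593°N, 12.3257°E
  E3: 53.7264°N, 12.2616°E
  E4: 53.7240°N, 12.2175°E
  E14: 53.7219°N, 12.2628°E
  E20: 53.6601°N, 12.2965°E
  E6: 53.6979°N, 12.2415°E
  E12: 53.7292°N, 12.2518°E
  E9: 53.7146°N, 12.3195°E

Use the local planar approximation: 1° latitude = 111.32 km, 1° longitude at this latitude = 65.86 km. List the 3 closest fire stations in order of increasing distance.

E14, E3, E12

Distances from 53.7176°N, 12.2778°E:
E15: √((-0.0436·111.32)² + (-0.0740·65.86)²) = √(23.556967 + 23.752367) = 6.8782 km
E7: √((-0.0531·111.32)² + (-0.0309·65.86)²) = √(34.941009 + 4.141526) = 6.2516 km
E1: √((-0.0583·111.32)² + (0.0479·65.86)²) = √(42.119529 + 9.952094) = 7.2161 km
E3: √((0.0088·111.32)² + (-0.0162·65.86)²) = √(0.959648 + 1.138344) = 1.4484 km
E4: √((0.0064·111.32)² + (-0.0603·65.86)²) = √(0.507582 + 15.771684) = 4.0348 km
E14: √((0.0043·111.32)² + (-0.0150·65.86)²) = √(0.229131 + 0.975946) = 1.0978 km
E20: √((-0.0575·111.32)² + (0.0187·65.86)²) = √(40.971521 + 1.516794) = 6.5183 km
E6: √((-0.0197·111.32)² + (-0.0363·65.86)²) = √(4.809267 + 5.715533) = 3.2442 km
E12: √((0.0116·111.32)² + (-0.0260·65.86)²) = √(1.667487 + 2.932177) = 2.1447 km
E9: √((-0.0030·111.32)² + (0.0417·65.86)²) = √(0.111529 + 7.542504) = 2.7666 km
Sorted: E14 (1.0978 km) < E3 (1.4484 km) < E12 (2.1447 km) < E9 (2.7666 km) < E6 (3.2442 km) < …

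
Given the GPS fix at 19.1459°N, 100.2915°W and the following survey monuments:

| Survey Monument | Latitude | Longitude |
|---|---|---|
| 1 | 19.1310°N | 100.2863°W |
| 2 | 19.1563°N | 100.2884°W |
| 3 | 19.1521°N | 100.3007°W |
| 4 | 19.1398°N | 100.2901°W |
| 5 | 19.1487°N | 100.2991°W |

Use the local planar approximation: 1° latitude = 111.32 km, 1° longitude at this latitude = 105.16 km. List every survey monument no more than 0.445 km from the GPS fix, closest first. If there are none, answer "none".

none

Distances from 19.1459°N, 100.2915°W:
1: √((-0.0149·111.32)² + (0.0052·105.16)²) = √(2.751180 + 0.299025) = 1.7465 km
2: √((0.0104·111.32)² + (0.0031·105.16)²) = √(1.340334 + 0.106273) = 1.2027 km
3: √((0.0062·111.32)² + (-0.0092·105.16)²) = √(0.476354 + 0.936002) = 1.1884 km
4: √((-0.0061·111.32)² + (0.0014·105.16)²) = √(0.461112 + 0.021675) = 0.6948 km
5: √((0.0028·111.32)² + (-0.0076·105.16)²) = √(0.097154 + 0.638746) = 0.8578 km
Threshold 0.445 km: none within range.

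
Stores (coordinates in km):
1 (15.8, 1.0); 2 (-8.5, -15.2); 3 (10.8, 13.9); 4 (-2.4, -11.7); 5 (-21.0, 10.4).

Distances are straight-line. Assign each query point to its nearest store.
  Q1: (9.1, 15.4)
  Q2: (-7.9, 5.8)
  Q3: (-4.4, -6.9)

Q1→3; Q2→5; Q3→4

Q1 at (9.1, 15.4):
  1: √((6.7)² + (-14.4)²) = √(44.890 + 207.360) = 15.9 km
  2: √((-17.6)² + (-30.6)²) = √(309.760 + 936.360) = 35.3 km
  3: √((1.7)² + (-1.5)²) = √(2.890 + 2.250) = 2.3 km
  4: √((-11.5)² + (-27.1)²) = √(132.250 + 734.410) = 29.4 km
  5: √((-30.1)² + (-5.0)²) = √(906.010 + 25.000) = 30.5 km
  → nearest: 3 (2.3 km)
Q2 at (-7.9, 5.8):
  1: √((23.7)² + (-4.8)²) = √(561.690 + 23.040) = 24.2 km
  2: √((-0.6)² + (-21.0)²) = √(0.360 + 441.000) = 21.0 km
  3: √((18.7)² + (8.1)²) = √(349.690 + 65.610) = 20.4 km
  4: √((5.5)² + (-17.5)²) = √(30.250 + 306.250) = 18.3 km
  5: √((-13.1)² + (4.6)²) = √(171.610 + 21.160) = 13.9 km
  → nearest: 5 (13.9 km)
Q3 at (-4.4, -6.9):
  1: √((20.2)² + (7.9)²) = √(408.040 + 62.410) = 21.7 km
  2: √((-4.1)² + (-8.3)²) = √(16.810 + 68.890) = 9.3 km
  3: √((15.2)² + (20.8)²) = √(231.040 + 432.640) = 25.8 km
  4: √((2.0)² + (-4.8)²) = √(4.000 + 23.040) = 5.2 km
  5: √((-16.6)² + (17.3)²) = √(275.560 + 299.290) = 24.0 km
  → nearest: 4 (5.2 km)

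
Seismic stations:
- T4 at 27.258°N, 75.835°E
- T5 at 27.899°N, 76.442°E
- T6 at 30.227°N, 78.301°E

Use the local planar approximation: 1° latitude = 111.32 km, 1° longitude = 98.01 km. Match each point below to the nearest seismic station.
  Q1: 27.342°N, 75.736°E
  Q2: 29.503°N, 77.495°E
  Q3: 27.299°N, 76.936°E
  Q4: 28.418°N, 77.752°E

Q1→T4; Q2→T6; Q3→T5; Q4→T5

Q1 at 27.342°N, 75.736°E:
  T4: 13.475 km
  T5: 92.912 km
  T6: 407.851 km
  → nearest: T4 (13.475 km)
Q2 at 29.503°N, 77.495°E:
  T4: 298.206 km
  T5: 206.237 km
  T6: 112.854 km
  → nearest: T6 (112.854 km)
Q3 at 27.299°N, 76.936°E:
  T4: 108.005 km
  T5: 82.495 km
  T6: 352.332 km
  → nearest: T5 (82.495 km)
Q4 at 28.418°N, 77.752°E:
  T4: 227.982 km
  T5: 140.793 km
  T6: 208.443 km
  → nearest: T5 (140.793 km)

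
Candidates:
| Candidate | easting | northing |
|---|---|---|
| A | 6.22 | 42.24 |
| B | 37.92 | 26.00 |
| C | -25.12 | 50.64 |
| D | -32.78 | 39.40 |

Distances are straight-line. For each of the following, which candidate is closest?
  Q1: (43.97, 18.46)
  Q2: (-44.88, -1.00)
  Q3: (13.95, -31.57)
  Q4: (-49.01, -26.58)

Q1 at (43.97, 18.46):
  A: √((-37.75)² + (23.78)²) = √(1425.0625 + 565.4884) = 44.62
  B: √((-6.05)² + (7.54)²) = √(36.6025 + 56.8516) = 9.67
  C: √((-69.09)² + (32.18)²) = √(4773.4281 + 1035.5524) = 76.22
  D: √((-76.75)² + (20.94)²) = √(5890.5625 + 438.4836) = 79.56
  → nearest: B (9.67)
Q2 at (-44.88, -1.00):
  A: √((51.10)² + (43.24)²) = √(2611.2100 + 1869.6976) = 66.94
  B: √((82.80)² + (27.00)²) = √(6855.8400 + 729.0000) = 87.09
  C: √((19.76)² + (51.64)²) = √(390.4576 + 2666.6896) = 55.29
  D: √((12.10)² + (40.40)²) = √(146.4100 + 1632.1600) = 42.17
  → nearest: D (42.17)
Q3 at (13.95, -31.57):
  A: √((-7.73)² + (73.81)²) = √(59.7529 + 5447.9161) = 74.21
  B: √((23.97)² + (57.57)²) = √(574.5609 + 3314.3049) = 62.36
  C: √((-39.07)² + (82.21)²) = √(1526.4649 + 6758.4841) = 91.02
  D: √((-46.73)² + (70.97)²) = √(2183.6929 + 5036.7409) = 84.97
  → nearest: B (62.36)
Q4 at (-49.01, -26.58):
  A: √((55.23)² + (68.82)²) = √(3050.3529 + 4736.1924) = 88.24
  B: √((86.93)² + (52.58)²) = √(7556.8249 + 2764.6564) = 101.59
  C: √((23.89)² + (77.22)²) = √(570.7321 + 5962.9284) = 80.83
  D: √((16.23)² + (65.98)²) = √(263.4129 + 4353.3604) = 67.95
  → nearest: D (67.95)

Q1→B; Q2→D; Q3→B; Q4→D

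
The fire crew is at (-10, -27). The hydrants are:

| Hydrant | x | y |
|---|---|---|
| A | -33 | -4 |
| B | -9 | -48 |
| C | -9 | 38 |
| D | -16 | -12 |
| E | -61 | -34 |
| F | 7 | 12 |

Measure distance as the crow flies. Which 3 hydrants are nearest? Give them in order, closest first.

D, B, A

Distances from (-10, -27):
A: 32.5
B: 21.0
C: 65.0
D: 16.2
E: 51.5
F: 42.5
Sorted: D (16.2) < B (21.0) < A (32.5) < F (42.5) < E (51.5) < …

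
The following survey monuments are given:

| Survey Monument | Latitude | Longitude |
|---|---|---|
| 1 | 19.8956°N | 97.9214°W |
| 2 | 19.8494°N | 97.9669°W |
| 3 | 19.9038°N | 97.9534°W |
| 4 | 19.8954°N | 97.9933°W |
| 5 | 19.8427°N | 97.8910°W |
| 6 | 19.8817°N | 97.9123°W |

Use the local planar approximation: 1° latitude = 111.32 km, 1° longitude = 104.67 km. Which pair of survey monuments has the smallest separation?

Pairwise distances:
1–6: 1.8170 km
1–3: 3.4716 km
3–4: 4.2797 km
5–6: 4.8805 km
3–6: 4.9557 km
2–4: 5.8187 km
2–3: 6.2185 km
1–5: 6.6935 km
2–6: 6.7520 km
1–2: 7.0094 km
1–4: 7.5258 km
2–5: 7.9794 km
4–6: 8.6143 km
3–5: 9.4298 km
4–5: 12.2095 km
Closest pair: 1–6 at 1.8170 km.

1 and 6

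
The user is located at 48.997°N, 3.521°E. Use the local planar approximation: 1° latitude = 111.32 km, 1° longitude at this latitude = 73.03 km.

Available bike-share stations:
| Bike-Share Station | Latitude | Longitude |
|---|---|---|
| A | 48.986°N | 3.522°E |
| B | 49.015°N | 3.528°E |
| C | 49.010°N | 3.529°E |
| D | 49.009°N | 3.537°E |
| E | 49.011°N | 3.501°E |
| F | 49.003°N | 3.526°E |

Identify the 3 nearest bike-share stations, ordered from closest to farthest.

Distances from 48.997°N, 3.521°E:
A: √((-0.011·111.32)² + (0.001·73.03)²) = √(1.49945 + 0.00533) = 1.227 km
B: √((0.018·111.32)² + (0.007·73.03)²) = √(4.01505 + 0.26134) = 2.068 km
C: √((0.013·111.32)² + (0.008·73.03)²) = √(2.09427 + 0.34134) = 1.561 km
D: √((0.012·111.32)² + (0.016·73.03)²) = √(1.78447 + 1.36535) = 1.775 km
E: √((0.014·111.32)² + (-0.020·73.03)²) = √(2.42886 + 2.13335) = 2.136 km
F: √((0.006·111.32)² + (0.005·73.03)²) = √(0.44612 + 0.13333) = 0.761 km
Sorted: F (0.761 km) < A (1.227 km) < C (1.561 km) < D (1.775 km) < B (2.068 km) < …

F, A, C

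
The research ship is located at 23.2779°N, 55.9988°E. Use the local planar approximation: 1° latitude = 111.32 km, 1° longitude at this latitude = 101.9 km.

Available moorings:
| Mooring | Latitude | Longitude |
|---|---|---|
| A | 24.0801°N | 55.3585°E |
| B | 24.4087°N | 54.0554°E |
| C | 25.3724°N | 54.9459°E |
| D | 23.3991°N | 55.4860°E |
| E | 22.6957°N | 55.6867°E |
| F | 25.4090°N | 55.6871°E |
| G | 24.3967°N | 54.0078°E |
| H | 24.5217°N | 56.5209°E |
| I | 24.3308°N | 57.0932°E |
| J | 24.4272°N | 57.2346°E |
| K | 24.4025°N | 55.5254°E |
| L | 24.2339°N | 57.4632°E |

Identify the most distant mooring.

C

Distances from 23.2779°N, 55.9988°E:
A: 110.5973 km
B: 234.6546 km
C: 256.6607 km
D: 53.9680 km
E: 72.1930 km
F: 239.3509 km
G: 238.0607 km
H: 148.3293 km
I: 161.7853 km
J: 179.5175 km
K: 134.1630 km
L: 183.2838 km
Maximum: C at 256.6607 km.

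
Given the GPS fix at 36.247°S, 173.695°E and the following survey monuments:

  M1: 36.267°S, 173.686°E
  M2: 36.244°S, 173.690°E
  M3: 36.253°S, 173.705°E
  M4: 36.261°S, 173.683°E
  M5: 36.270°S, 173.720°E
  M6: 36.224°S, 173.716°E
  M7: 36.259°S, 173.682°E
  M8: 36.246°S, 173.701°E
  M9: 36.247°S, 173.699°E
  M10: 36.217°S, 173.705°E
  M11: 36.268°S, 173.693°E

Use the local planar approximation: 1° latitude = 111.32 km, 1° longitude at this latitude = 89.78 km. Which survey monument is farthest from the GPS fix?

Distances from 36.247°S, 173.695°E:
M1: 2.368 km
M2: 0.560 km
M3: 1.119 km
M4: 1.895 km
M5: 3.405 km
M6: 3.180 km
M7: 1.774 km
M8: 0.550 km
M9: 0.359 km
M10: 3.458 km
M11: 2.345 km
Maximum: M10 at 3.458 km.

M10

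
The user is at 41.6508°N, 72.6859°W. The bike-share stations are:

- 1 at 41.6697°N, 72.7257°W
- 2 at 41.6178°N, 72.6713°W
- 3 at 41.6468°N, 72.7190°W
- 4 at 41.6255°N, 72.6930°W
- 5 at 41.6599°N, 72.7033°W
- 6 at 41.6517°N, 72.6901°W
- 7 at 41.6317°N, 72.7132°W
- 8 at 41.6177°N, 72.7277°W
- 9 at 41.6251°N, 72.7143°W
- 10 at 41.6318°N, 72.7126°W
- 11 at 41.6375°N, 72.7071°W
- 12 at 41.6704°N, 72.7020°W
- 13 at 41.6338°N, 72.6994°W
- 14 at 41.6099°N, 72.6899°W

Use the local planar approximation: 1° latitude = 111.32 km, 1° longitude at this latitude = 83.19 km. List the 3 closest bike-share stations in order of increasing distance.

Distances from 41.6508°N, 72.6859°W:
1: √((0.0189·111.32)² + (-0.0398·83.19)²) = √(4.426597 + 10.962469) = 3.9229 km
2: √((-0.0330·111.32)² + (0.0146·83.19)²) = √(13.495043 + 1.475190) = 3.8691 km
3: √((-0.0040·111.32)² + (-0.0331·83.19)²) = √(0.198274 + 7.582252) = 2.7894 km
4: √((-0.0253·111.32)² + (-0.0071·83.19)²) = √(7.932086 + 0.348866) = 2.8777 km
5: √((0.0091·111.32)² + (-0.0174·83.19)²) = √(1.026193 + 2.095274) = 1.7668 km
6: √((0.0009·111.32)² + (-0.0042·83.19)²) = √(0.010038 + 0.122079) = 0.3635 km
7: √((-0.0191·111.32)² + (-0.0273·83.19)²) = √(4.520777 + 5.157836) = 3.1110 km
8: √((-0.0331·111.32)² + (-0.0418·83.19)²) = √(13.576955 + 12.091907) = 5.0664 km
9: √((-0.0257·111.32)² + (-0.0284·83.19)²) = √(8.184886 + 5.581860) = 3.7104 km
10: √((-0.0190·111.32)² + (-0.0267·83.19)²) = √(4.473563 + 4.933609) = 3.0671 km
11: √((-0.0133·111.32)² + (-0.0212·83.19)²) = √(2.192046 + 3.110384) = 2.3027 km
12: √((0.0196·111.32)² + (-0.0161·83.19)²) = √(4.760565 + 1.793883) = 2.5602 km
13: √((-0.0170·111.32)² + (-0.0135·83.19)²) = √(3.581329 + 1.261275) = 2.2006 km
14: √((-0.0409·111.32)² + (-0.0040·83.19)²) = √(20.729700 + 0.110729) = 4.5651 km
Sorted: 6 (0.3635 km) < 5 (1.7668 km) < 13 (2.2006 km) < 11 (2.3027 km) < 12 (2.5602 km) < …

6, 5, 13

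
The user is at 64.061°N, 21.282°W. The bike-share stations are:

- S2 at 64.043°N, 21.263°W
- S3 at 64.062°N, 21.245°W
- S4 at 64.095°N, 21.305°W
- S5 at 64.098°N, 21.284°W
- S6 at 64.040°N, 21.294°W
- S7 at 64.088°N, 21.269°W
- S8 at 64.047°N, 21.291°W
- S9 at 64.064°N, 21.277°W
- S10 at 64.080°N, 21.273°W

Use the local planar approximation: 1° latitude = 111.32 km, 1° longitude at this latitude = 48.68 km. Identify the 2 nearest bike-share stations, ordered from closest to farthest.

Distances from 64.061°N, 21.282°W:
S2: √((-0.018·111.32)² + (0.019·48.68)²) = √(4.01505 + 0.85548) = 2.207 km
S3: √((0.001·111.32)² + (0.037·48.68)²) = √(0.01239 + 3.24418) = 1.805 km
S4: √((0.034·111.32)² + (-0.023·48.68)²) = √(14.32532 + 1.25359) = 3.947 km
S5: √((0.037·111.32)² + (-0.002·48.68)²) = √(16.96484 + 0.00948) = 4.120 km
S6: √((-0.021·111.32)² + (-0.012·48.68)²) = √(5.46493 + 0.34124) = 2.410 km
S7: √((0.027·111.32)² + (0.013·48.68)²) = √(9.03387 + 0.40049) = 3.072 km
S8: √((-0.014·111.32)² + (-0.009·48.68)²) = √(2.42886 + 0.19195) = 1.619 km
S9: √((0.003·111.32)² + (0.005·48.68)²) = √(0.11153 + 0.05924) = 0.413 km
S10: √((0.019·111.32)² + (0.009·48.68)²) = √(4.47356 + 0.19195) = 2.160 km
Sorted: S9 (0.413 km) < S8 (1.619 km) < S3 (1.805 km) < S10 (2.160 km) < …

S9, S8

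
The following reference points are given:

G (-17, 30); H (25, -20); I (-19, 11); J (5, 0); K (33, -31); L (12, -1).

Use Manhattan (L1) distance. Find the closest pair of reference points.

J and L

Pairwise distances:
G–H: |42| + |-50| = 42 + 50 = 92
G–I: |-2| + |-19| = 2 + 19 = 21
G–J: |22| + |-30| = 22 + 30 = 52
G–K: |50| + |-61| = 50 + 61 = 111
G–L: |29| + |-31| = 29 + 31 = 60
H–I: |-44| + |31| = 44 + 31 = 75
H–J: |-20| + |20| = 20 + 20 = 40
H–K: |8| + |-11| = 8 + 11 = 19
H–L: |-13| + |19| = 13 + 19 = 32
I–J: |24| + |-11| = 24 + 11 = 35
I–K: |52| + |-42| = 52 + 42 = 94
I–L: |31| + |-12| = 31 + 12 = 43
J–K: |28| + |-31| = 28 + 31 = 59
J–L: |7| + |-1| = 7 + 1 = 8
K–L: |-21| + |30| = 21 + 30 = 51
Closest pair: J–L at 8.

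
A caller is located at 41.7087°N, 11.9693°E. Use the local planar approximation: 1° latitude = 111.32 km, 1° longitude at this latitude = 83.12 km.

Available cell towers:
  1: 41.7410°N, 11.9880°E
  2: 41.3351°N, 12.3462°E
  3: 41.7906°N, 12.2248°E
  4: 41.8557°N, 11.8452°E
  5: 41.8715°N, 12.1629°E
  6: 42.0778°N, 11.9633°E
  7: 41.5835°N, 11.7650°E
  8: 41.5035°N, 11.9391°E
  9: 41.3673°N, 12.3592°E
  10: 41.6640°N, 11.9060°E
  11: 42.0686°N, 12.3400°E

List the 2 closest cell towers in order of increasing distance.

1, 10

Distances from 41.7087°N, 11.9693°E:
1: √((0.0323·111.32)² + (0.0187·83.12)²) = √(12.928598 + 2.415985) = 3.9172 km
2: √((-0.3736·111.32)² + (0.3769·83.12)²) = √(1729.657564 + 981.439073) = 52.0682 km
3: √((0.0819·111.32)² + (0.2555·83.12)²) = √(83.121658 + 451.016965) = 23.1114 km
4: √((0.1470·111.32)² + (-0.1241·83.12)²) = √(267.781805 + 106.403186) = 19.3439 km
5: √((0.1628·111.32)² + (0.1936·83.12)²) = √(328.439359 + 258.953494) = 24.2362 km
6: √((0.3691·111.32)² + (-0.0060·83.12)²) = √(1688.241165 + 0.248722) = 41.0912 km
7: √((-0.1252·111.32)² + (-0.2043·83.12)²) = √(194.247328 + 288.368489) = 21.9685 km
8: √((-0.2052·111.32)² + (-0.0302·83.12)²) = √(521.796436 + 6.301225) = 22.9804 km
9: √((-0.3414·111.32)² + (0.3899·83.12)²) = √(1444.353270 + 1050.310094) = 49.9466 km
10: √((-0.0447·111.32)² + (-0.0633·83.12)²) = √(24.760616 + 27.683340) = 7.2418 km
11: √((0.3599·111.32)² + (0.3707·83.12)²) = √(1605.129545 + 949.415333) = 50.5425 km
Sorted: 1 (3.9172 km) < 10 (7.2418 km) < 4 (19.3439 km) < 7 (21.9685 km) < …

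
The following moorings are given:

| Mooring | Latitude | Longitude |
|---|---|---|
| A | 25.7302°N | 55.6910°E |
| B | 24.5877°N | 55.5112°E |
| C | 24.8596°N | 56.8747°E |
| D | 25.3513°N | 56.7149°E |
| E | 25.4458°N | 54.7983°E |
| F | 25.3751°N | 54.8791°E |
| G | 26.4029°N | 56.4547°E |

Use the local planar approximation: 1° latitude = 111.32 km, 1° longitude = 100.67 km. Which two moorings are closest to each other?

E and F

Pairwise distances:
A–B: 128.4647 km
A–C: 153.5982 km
A–D: 111.3721 km
A–E: 95.2817 km
A–F: 90.7912 km
A–G: 107.3245 km
B–C: 140.5611 km
B–D: 148.0183 km
B–E: 119.4796 km
B–F: 108.3159 km
B–G: 223.2781 km
C–D: 57.0511 km
C–E: 218.9803 km
C–F: 208.9323 km
C–G: 176.9266 km
D–E: 193.2307 km
D–F: 184.8290 km
D–G: 119.9589 km
E–F: 11.3184 km
E–G: 197.8818 km
F–G: 195.5752 km
Closest pair: E–F at 11.3184 km.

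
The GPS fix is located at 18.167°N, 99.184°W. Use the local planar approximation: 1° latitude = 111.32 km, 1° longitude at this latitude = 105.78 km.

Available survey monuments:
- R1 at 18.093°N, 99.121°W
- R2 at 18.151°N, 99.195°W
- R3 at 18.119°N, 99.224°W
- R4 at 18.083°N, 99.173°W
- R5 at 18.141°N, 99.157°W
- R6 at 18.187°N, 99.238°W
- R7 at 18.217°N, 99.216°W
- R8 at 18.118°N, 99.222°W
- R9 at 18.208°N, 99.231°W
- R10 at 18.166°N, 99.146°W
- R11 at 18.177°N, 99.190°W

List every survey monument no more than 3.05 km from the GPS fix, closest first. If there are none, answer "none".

R11, R2

Distances from 18.167°N, 99.184°W:
R1: √((-0.074·111.32)² + (0.063·105.78)²) = √(67.85937 + 44.41076) = 10.596 km
R2: √((-0.016·111.32)² + (-0.011·105.78)²) = √(3.17239 + 1.35392) = 2.128 km
R3: √((-0.048·111.32)² + (-0.040·105.78)²) = √(28.55150 + 17.90305) = 6.816 km
R4: √((-0.084·111.32)² + (0.011·105.78)²) = √(87.43896 + 1.35392) = 9.423 km
R5: √((-0.026·111.32)² + (0.027·105.78)²) = √(8.37709 + 8.15708) = 4.066 km
R6: √((0.020·111.32)² + (-0.054·105.78)²) = √(4.95686 + 32.62831) = 6.131 km
R7: √((0.050·111.32)² + (-0.032·105.78)²) = √(30.98036 + 11.45795) = 6.514 km
R8: √((-0.049·111.32)² + (-0.038·105.78)²) = √(29.75353 + 16.15751) = 6.776 km
R9: √((0.041·111.32)² + (-0.047·105.78)²) = √(20.83119 + 24.71740) = 6.749 km
R10: √((-0.001·111.32)² + (0.038·105.78)²) = √(0.01239 + 16.15751) = 4.021 km
R11: √((0.010·111.32)² + (-0.006·105.78)²) = √(1.23921 + 0.40282) = 1.281 km
Threshold 3.05 km: R11 (1.281 km), R2 (2.128 km) are within range.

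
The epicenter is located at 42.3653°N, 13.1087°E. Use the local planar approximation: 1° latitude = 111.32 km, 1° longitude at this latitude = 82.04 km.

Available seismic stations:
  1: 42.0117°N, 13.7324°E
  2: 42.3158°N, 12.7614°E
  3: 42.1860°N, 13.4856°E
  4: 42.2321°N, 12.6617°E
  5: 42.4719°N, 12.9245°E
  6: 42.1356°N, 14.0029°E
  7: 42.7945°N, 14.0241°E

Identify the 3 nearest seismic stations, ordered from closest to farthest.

Distances from 42.3653°N, 13.1087°E:
1: √((-0.3536·111.32)² + (0.6237·82.04)²) = √(1549.426245 + 2618.199837) = 64.5572 km
2: √((-0.0495·111.32)² + (-0.3473·82.04)²) = √(30.363847 + 811.822100) = 29.0204 km
3: √((-0.1793·111.32)² + (0.3769·82.04)²) = √(398.388666 + 956.100573) = 36.8034 km
4: √((-0.1332·111.32)² + (-0.4470·82.04)²) = √(219.864365 + 1344.826783) = 39.5562 km
5: √((0.1066·111.32)² + (-0.1842·82.04)²) = √(140.818854 + 228.365532) = 19.2142 km
6: √((-0.2297·111.32)² + (0.8942·82.04)²) = √(653.835333 + 5381.714249) = 77.6888 km
7: √((0.4292·111.32)² + (0.9154·82.04)²) = √(2282.789267 + 5639.922284) = 89.0096 km
Sorted: 5 (19.2142 km) < 2 (29.0204 km) < 3 (36.8034 km) < 4 (39.5562 km) < 1 (64.5572 km) < …

5, 2, 3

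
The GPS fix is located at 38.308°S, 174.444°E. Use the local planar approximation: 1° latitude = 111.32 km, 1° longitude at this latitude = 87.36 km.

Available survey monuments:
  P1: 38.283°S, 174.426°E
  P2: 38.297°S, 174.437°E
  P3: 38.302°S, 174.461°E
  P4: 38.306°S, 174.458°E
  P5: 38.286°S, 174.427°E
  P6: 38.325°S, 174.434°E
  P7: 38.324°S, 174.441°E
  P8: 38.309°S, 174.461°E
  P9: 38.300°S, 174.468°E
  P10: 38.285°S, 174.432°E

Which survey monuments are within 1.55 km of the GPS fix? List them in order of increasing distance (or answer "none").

P4, P2, P8

Distances from 38.308°S, 174.444°E:
P1: √((0.025·111.32)² + (-0.018·87.36)²) = √(7.74509 + 2.47269) = 3.197 km
P2: √((0.011·111.32)² + (-0.007·87.36)²) = √(1.49945 + 0.37396) = 1.369 km
P3: √((0.006·111.32)² + (0.017·87.36)²) = √(0.44612 + 2.20558) = 1.628 km
P4: √((0.002·111.32)² + (0.014·87.36)²) = √(0.04957 + 1.49583) = 1.243 km
P5: √((0.022·111.32)² + (-0.017·87.36)²) = √(5.99780 + 2.20558) = 2.864 km
P6: √((-0.017·111.32)² + (-0.010·87.36)²) = √(3.58133 + 0.76318) = 2.084 km
P7: √((-0.016·111.32)² + (-0.003·87.36)²) = √(3.17239 + 0.06869) = 1.800 km
P8: √((-0.001·111.32)² + (0.017·87.36)²) = √(0.01239 + 2.20558) = 1.489 km
P9: √((0.008·111.32)² + (0.024·87.36)²) = √(0.79310 + 4.39590) = 2.278 km
P10: √((0.023·111.32)² + (-0.012·87.36)²) = √(6.55544 + 1.09897) = 2.767 km
Threshold 1.55 km: P4 (1.243 km), P2 (1.369 km), P8 (1.489 km) are within range.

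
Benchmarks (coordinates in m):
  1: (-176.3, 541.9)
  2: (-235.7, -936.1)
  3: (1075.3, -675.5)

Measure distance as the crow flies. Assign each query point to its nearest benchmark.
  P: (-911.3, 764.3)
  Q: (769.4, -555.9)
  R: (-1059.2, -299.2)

P→1; Q→3; R→2

P at (-911.3, 764.3):
  1: 767.9 m
  2: 1829.7 m
  3: 2453.5 m
  → nearest: 1 (767.9 m)
Q at (769.4, -555.9):
  1: 1449.0 m
  2: 1074.6 m
  3: 328.4 m
  → nearest: 3 (328.4 m)
R at (-1059.2, -299.2):
  1: 1219.4 m
  2: 1041.1 m
  3: 2167.4 m
  → nearest: 2 (1041.1 m)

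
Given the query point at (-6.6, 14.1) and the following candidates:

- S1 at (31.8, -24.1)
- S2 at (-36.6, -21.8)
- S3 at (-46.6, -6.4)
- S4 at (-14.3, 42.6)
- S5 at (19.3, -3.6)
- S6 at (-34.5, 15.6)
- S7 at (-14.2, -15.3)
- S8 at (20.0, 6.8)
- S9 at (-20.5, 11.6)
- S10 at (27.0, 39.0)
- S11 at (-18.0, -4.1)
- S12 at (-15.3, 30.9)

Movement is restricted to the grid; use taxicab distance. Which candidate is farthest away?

S1

Distances from (-6.6, 14.1):
S1: 76.6
S2: 65.9
S3: 60.5
S4: 36.2
S5: 43.6
S6: 29.4
S7: 37.0
S8: 33.9
S9: 16.4
S10: 58.5
S11: 29.6
S12: 25.5
Maximum: S1 at 76.6.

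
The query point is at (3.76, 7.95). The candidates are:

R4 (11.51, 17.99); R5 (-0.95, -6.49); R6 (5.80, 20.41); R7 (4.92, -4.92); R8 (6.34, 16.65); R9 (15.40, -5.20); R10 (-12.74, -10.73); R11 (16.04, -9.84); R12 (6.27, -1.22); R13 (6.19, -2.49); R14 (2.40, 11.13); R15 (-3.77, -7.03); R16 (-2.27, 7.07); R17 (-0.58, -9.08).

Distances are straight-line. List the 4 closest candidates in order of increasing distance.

Distances from (3.76, 7.95):
R4: √((7.75)² + (10.04)²) = √(60.0625 + 100.8016) = 12.68
R5: √((-4.71)² + (-14.44)²) = √(22.1841 + 208.5136) = 15.19
R6: √((2.04)² + (12.46)²) = √(4.1616 + 155.2516) = 12.63
R7: √((1.16)² + (-12.87)²) = √(1.3456 + 165.6369) = 12.92
R8: √((2.58)² + (8.70)²) = √(6.6564 + 75.6900) = 9.07
R9: √((11.64)² + (-13.15)²) = √(135.4896 + 172.9225) = 17.56
R10: √((-16.50)² + (-18.68)²) = √(272.2500 + 348.9424) = 24.92
R11: √((12.28)² + (-17.79)²) = √(150.7984 + 316.4841) = 21.62
R12: √((2.51)² + (-9.17)²) = √(6.3001 + 84.0889) = 9.51
R13: √((2.43)² + (-10.44)²) = √(5.9049 + 108.9936) = 10.72
R14: √((-1.36)² + (3.18)²) = √(1.8496 + 10.1124) = 3.46
R15: √((-7.53)² + (-14.98)²) = √(56.7009 + 224.4004) = 16.77
R16: √((-6.03)² + (-0.88)²) = √(36.3609 + 0.7744) = 6.09
R17: √((-4.34)² + (-17.03)²) = √(18.8356 + 290.0209) = 17.57
Sorted: R14 (3.46) < R16 (6.09) < R8 (9.07) < R12 (9.51) < R13 (10.72) < R6 (12.63) < …

R14, R16, R8, R12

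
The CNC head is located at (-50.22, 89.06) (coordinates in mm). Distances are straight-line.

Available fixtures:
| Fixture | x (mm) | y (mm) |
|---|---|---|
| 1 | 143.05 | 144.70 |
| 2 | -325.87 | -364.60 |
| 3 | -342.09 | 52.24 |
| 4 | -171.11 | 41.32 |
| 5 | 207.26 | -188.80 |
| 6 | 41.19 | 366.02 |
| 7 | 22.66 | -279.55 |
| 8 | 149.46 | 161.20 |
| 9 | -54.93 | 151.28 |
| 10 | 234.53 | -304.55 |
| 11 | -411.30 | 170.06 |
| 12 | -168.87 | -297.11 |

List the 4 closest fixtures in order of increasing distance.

9, 4, 1, 8

Distances from (-50.22, 89.06):
1: 201.12 mm
2: 530.84 mm
3: 294.18 mm
4: 129.97 mm
5: 378.82 mm
6: 291.65 mm
7: 375.75 mm
8: 212.31 mm
9: 62.40 mm
10: 485.81 mm
11: 370.05 mm
12: 403.99 mm
Sorted: 9 (62.40 mm) < 4 (129.97 mm) < 1 (201.12 mm) < 8 (212.31 mm) < 6 (291.65 mm) < 3 (294.18 mm) < …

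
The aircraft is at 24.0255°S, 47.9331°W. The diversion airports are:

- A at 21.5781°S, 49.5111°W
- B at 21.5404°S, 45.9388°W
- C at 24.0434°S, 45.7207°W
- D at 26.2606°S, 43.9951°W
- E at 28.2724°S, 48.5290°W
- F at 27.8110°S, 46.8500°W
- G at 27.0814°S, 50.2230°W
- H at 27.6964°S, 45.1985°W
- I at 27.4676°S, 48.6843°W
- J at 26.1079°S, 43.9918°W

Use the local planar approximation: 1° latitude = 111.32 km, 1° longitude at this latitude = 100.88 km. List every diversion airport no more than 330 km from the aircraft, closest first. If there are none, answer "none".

Distances from 24.0255°S, 47.9331°W:
A: √((2.4474·111.32)² + (-1.5780·100.88)²) = √(74226.042633 + 25341.023105) = 315.5425 km
B: √((2.4851·111.32)² + (1.9943·100.88)²) = √(76530.426571 + 40475.397787) = 342.0611 km
C: √((-0.0179·111.32)² + (2.2124·100.88)²) = √(3.970566 + 49812.397688) = 223.1958 km
D: √((-2.2351·111.32)² + (3.9380·100.88)²) = √(61907.078932 + 157819.829818) = 468.7504 km
E: √((-4.2469·111.32)² + (-0.5959·100.88)²) = √(223506.658236 + 3613.740126) = 476.5715 km
F: √((-3.7855·111.32)² + (1.0831·100.88)²) = √(177579.527611 + 11938.431140) = 435.3366 km
G: √((-3.0559·111.32)² + (-2.2899·100.88)²) = √(115724.329251 + 53363.361770) = 411.2027 km
H: √((-3.6709·111.32)² + (2.7346·100.88)²) = √(166990.399302 + 76102.297132) = 493.0443 km
I: √((-3.4421·111.32)² + (-0.7512·100.88)²) = √(146822.752627 + 5742.768448) = 390.5964 km
J: √((-2.0824·111.32)² + (3.9413·100.88)²) = √(53737.159408 + 158084.443152) = 460.2408 km
Threshold 330 km: C (223.1958 km), A (315.5425 km) are within range.

C, A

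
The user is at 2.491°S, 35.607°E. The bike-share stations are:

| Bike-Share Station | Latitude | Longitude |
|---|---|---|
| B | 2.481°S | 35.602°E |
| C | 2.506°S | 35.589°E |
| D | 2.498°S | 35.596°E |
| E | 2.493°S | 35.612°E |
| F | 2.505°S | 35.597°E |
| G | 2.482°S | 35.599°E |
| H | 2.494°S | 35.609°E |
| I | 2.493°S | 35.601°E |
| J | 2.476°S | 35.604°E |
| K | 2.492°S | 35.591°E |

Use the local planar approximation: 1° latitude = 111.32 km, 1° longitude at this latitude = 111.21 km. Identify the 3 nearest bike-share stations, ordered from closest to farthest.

H, E, I

Distances from 2.491°S, 35.607°E:
B: 1.244 km
C: 2.607 km
D: 1.450 km
E: 0.599 km
F: 1.915 km
G: 1.340 km
H: 0.401 km
I: 0.703 km
J: 1.703 km
K: 1.783 km
Sorted: H (0.401 km) < E (0.599 km) < I (0.703 km) < B (1.244 km) < G (1.340 km) < …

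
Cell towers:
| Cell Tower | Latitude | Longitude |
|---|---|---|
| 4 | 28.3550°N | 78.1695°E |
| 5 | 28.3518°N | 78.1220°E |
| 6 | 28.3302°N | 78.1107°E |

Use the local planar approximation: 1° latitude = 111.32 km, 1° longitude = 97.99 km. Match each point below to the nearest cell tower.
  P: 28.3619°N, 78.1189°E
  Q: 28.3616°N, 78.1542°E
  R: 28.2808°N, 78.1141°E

P→5; Q→4; R→6

P at 28.3619°N, 78.1189°E:
  4: 5.0174 km
  5: 1.1646 km
  6: 3.6192 km
  → nearest: 5 (1.1646 km)
Q at 28.3616°N, 78.1542°E:
  4: 1.6696 km
  5: 3.3386 km
  6: 5.5125 km
  → nearest: 4 (1.6696 km)
R at 28.2808°N, 78.1141°E:
  4: 9.8842 km
  5: 7.9415 km
  6: 5.5093 km
  → nearest: 6 (5.5093 km)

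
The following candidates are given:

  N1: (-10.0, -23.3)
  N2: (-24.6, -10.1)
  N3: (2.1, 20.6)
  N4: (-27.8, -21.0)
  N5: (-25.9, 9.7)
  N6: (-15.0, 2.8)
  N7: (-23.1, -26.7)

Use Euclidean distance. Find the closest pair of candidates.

N4 and N7

Pairwise distances:
N1–N2: √((-14.6)² + (13.2)²) = √(213.160 + 174.240) = 19.7
N1–N3: √((12.1)² + (43.9)²) = √(146.410 + 1927.210) = 45.5
N1–N4: √((-17.8)² + (2.3)²) = √(316.840 + 5.290) = 17.9
N1–N5: √((-15.9)² + (33.0)²) = √(252.810 + 1089.000) = 36.6
N1–N6: √((-5.0)² + (26.1)²) = √(25.000 + 681.210) = 26.6
N1–N7: √((-13.1)² + (-3.4)²) = √(171.610 + 11.560) = 13.5
N2–N3: √((26.7)² + (30.7)²) = √(712.890 + 942.490) = 40.7
N2–N4: √((-3.2)² + (-10.9)²) = √(10.240 + 118.810) = 11.4
N2–N5: √((-1.3)² + (19.8)²) = √(1.690 + 392.040) = 19.8
N2–N6: √((9.6)² + (12.9)²) = √(92.160 + 166.410) = 16.1
N2–N7: √((1.5)² + (-16.6)²) = √(2.250 + 275.560) = 16.7
N3–N4: √((-29.9)² + (-41.6)²) = √(894.010 + 1730.560) = 51.2
N3–N5: √((-28.0)² + (-10.9)²) = √(784.000 + 118.810) = 30.0
N3–N6: √((-17.1)² + (-17.8)²) = √(292.410 + 316.840) = 24.7
N3–N7: √((-25.2)² + (-47.3)²) = √(635.040 + 2237.290) = 53.6
N4–N5: √((1.9)² + (30.7)²) = √(3.610 + 942.490) = 30.8
N4–N6: √((12.8)² + (23.8)²) = √(163.840 + 566.440) = 27.0
N4–N7: √((4.7)² + (-5.7)²) = √(22.090 + 32.490) = 7.4
N5–N6: √((10.9)² + (-6.9)²) = √(118.810 + 47.610) = 12.9
N5–N7: √((2.8)² + (-36.4)²) = √(7.840 + 1324.960) = 36.5
N6–N7: √((-8.1)² + (-29.5)²) = √(65.610 + 870.250) = 30.6
Closest pair: N4–N7 at 7.4.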